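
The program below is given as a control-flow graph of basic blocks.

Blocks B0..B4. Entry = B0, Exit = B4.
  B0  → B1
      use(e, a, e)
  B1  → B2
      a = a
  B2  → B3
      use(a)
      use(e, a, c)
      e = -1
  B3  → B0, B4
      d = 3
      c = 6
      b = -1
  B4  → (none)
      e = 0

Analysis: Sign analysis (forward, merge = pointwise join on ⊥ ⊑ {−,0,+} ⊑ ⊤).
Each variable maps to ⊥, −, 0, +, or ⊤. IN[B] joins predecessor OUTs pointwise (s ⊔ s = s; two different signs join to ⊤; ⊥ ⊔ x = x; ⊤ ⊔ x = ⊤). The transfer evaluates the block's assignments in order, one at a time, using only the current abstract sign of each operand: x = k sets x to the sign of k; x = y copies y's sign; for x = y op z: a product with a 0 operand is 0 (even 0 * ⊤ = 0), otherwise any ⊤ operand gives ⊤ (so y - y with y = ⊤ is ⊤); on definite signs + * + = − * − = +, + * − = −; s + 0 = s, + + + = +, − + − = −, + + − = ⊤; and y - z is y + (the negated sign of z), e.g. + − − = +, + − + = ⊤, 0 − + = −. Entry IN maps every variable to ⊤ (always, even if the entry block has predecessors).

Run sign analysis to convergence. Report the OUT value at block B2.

Fixpoint table:
  B0: | IN=(all ⊤) | OUT=(all ⊤)
  B1: | IN=(all ⊤) | OUT=(all ⊤)
  B2: | IN=(all ⊤) | OUT={e:-; rest ⊤}
  B3: | IN={e:-; rest ⊤} | OUT={b:-, c:+, d:+, e:-; rest ⊤}
  B4: | IN={b:-, c:+, d:+, e:-; rest ⊤} | OUT={b:-, c:+, d:+, e:0; rest ⊤}

Merge at B2: IN[B2] = OUT[B1] = {a: ⊤, b: ⊤, c: ⊤, d: ⊤, e: ⊤, f: ⊤}
Applying B2's transfer function to that IN value gives OUT[B2] (row B2 above).

Answer: {a: ⊤, b: ⊤, c: ⊤, d: ⊤, e: -, f: ⊤}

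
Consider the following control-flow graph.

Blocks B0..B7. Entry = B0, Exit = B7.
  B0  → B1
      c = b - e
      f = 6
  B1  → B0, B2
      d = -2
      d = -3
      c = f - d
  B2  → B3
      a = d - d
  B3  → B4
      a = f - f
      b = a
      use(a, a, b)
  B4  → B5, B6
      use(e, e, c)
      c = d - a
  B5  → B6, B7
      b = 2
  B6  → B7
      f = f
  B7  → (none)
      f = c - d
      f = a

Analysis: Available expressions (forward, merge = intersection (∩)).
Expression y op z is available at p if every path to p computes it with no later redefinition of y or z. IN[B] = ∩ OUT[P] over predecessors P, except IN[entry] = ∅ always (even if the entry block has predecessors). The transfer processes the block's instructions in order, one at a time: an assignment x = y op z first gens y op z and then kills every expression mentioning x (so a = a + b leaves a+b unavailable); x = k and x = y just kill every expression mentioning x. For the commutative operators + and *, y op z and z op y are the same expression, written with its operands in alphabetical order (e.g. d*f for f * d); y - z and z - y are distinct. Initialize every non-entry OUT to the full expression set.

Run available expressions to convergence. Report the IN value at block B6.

Answer: {d-a, d-d, f-d, f-f}

Working:
Fixpoint table:
  B0:  IN={}  OUT={b-e}
  B1:  IN={b-e}  OUT={b-e, f-d}
  B2:  IN={b-e, f-d}  OUT={b-e, d-d, f-d}
  B3:  IN={b-e, d-d, f-d}  OUT={d-d, f-d, f-f}
  B4:  IN={d-d, f-d, f-f}  OUT={d-a, d-d, f-d, f-f}
  B5:  IN={d-a, d-d, f-d, f-f}  OUT={d-a, d-d, f-d, f-f}
  B6:  IN={d-a, d-d, f-d, f-f}  OUT={d-a, d-d}
  B7:  IN={d-a, d-d}  OUT={c-d, d-a, d-d}

Merge at B6: IN[B6] = OUT[B4] ∩ OUT[B5] = {d-a, d-d, f-d, f-f}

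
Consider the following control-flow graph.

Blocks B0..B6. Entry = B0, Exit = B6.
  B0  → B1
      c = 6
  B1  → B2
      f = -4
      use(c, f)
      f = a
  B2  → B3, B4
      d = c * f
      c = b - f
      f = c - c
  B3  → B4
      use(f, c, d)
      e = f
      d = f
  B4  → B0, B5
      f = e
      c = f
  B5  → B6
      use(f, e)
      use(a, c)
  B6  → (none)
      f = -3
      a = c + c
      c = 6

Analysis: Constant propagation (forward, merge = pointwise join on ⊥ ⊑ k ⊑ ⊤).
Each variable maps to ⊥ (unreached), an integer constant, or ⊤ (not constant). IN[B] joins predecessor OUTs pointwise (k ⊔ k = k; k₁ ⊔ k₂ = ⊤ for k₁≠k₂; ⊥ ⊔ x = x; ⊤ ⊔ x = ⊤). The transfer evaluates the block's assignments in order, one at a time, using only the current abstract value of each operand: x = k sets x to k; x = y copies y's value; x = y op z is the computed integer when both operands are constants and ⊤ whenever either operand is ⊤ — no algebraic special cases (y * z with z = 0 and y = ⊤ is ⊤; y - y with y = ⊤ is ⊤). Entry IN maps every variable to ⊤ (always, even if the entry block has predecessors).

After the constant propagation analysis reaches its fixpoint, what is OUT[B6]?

Answer: {a: ⊤, b: ⊤, c: 6, d: ⊤, e: ⊤, f: -3}

Working:
Converged values:
  B0: | IN=(all ⊤) | OUT={c:6; rest ⊤}
  B1: | IN={c:6; rest ⊤} | OUT={c:6; rest ⊤}
  B2: | IN={c:6; rest ⊤} | OUT=(all ⊤)
  B3: | IN=(all ⊤) | OUT=(all ⊤)
  B4: | IN=(all ⊤) | OUT=(all ⊤)
  B5: | IN=(all ⊤) | OUT=(all ⊤)
  B6: | IN=(all ⊤) | OUT={c:6, f:-3; rest ⊤}

Merge at B6: IN[B6] = OUT[B5] = {a: ⊤, b: ⊤, c: ⊤, d: ⊤, e: ⊤, f: ⊤}
Applying B6's transfer function to that IN value gives OUT[B6] (row B6 above).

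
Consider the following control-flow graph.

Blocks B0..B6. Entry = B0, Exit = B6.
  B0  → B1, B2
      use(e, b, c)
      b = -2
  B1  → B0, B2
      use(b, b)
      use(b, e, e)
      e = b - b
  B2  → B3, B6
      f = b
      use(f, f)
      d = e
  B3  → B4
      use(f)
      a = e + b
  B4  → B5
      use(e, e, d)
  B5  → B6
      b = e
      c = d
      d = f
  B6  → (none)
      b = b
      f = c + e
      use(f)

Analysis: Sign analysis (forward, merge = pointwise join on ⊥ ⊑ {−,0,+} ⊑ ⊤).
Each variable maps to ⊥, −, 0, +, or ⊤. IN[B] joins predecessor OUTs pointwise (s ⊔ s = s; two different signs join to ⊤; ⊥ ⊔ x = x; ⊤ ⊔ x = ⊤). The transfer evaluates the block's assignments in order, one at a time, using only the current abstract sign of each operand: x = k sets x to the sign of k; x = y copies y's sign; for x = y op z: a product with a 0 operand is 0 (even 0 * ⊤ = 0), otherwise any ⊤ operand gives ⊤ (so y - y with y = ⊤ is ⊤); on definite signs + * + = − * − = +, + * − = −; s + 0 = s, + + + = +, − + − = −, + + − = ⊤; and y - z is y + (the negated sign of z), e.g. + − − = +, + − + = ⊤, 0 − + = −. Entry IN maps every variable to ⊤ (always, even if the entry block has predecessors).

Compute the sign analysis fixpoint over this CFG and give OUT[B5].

Answer: {a: ⊤, b: ⊤, c: ⊤, d: -, e: ⊤, f: -}

Derivation:
Per-block solution:
  B0: | IN=(all ⊤) | OUT={b:-; rest ⊤}
  B1: | IN={b:-; rest ⊤} | OUT={b:-; rest ⊤}
  B2: | IN={b:-; rest ⊤} | OUT={b:-, f:-; rest ⊤}
  B3: | IN={b:-, f:-; rest ⊤} | OUT={b:-, f:-; rest ⊤}
  B4: | IN={b:-, f:-; rest ⊤} | OUT={b:-, f:-; rest ⊤}
  B5: | IN={b:-, f:-; rest ⊤} | OUT={d:-, f:-; rest ⊤}
  B6: | IN={f:-; rest ⊤} | OUT=(all ⊤)

Merge at B5: IN[B5] = OUT[B4] = {a: ⊤, b: -, c: ⊤, d: ⊤, e: ⊤, f: -}
Applying B5's transfer function to that IN value gives OUT[B5] (row B5 above).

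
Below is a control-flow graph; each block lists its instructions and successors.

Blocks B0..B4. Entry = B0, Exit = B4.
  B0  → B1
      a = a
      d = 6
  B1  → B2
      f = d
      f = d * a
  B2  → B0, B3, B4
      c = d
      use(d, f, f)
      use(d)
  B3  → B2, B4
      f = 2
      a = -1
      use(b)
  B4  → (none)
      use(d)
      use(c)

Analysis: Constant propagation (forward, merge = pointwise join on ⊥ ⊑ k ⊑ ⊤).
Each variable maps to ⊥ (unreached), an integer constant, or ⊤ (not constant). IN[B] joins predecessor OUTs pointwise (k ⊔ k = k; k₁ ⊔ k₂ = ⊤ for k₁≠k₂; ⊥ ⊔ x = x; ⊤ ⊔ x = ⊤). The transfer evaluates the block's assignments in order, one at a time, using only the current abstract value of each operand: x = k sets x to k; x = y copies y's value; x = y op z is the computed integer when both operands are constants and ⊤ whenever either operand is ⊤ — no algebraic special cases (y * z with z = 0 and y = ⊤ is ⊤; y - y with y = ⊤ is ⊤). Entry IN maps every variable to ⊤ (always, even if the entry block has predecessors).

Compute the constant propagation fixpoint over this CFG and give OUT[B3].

Answer: {a: -1, b: ⊤, c: 6, d: 6, e: ⊤, f: 2}

Derivation:
Per-block solution:
  B0:   IN=(all ⊤)   OUT={d:6; rest ⊤}
  B1:   IN={d:6; rest ⊤}   OUT={d:6; rest ⊤}
  B2:   IN={d:6; rest ⊤}   OUT={c:6, d:6; rest ⊤}
  B3:   IN={c:6, d:6; rest ⊤}   OUT={a:-1, c:6, d:6, f:2; rest ⊤}
  B4:   IN={c:6, d:6; rest ⊤}   OUT={c:6, d:6; rest ⊤}

Merge at B3: IN[B3] = OUT[B2] = {a: ⊤, b: ⊤, c: 6, d: 6, e: ⊤, f: ⊤}
Applying B3's transfer function to that IN value gives OUT[B3] (row B3 above).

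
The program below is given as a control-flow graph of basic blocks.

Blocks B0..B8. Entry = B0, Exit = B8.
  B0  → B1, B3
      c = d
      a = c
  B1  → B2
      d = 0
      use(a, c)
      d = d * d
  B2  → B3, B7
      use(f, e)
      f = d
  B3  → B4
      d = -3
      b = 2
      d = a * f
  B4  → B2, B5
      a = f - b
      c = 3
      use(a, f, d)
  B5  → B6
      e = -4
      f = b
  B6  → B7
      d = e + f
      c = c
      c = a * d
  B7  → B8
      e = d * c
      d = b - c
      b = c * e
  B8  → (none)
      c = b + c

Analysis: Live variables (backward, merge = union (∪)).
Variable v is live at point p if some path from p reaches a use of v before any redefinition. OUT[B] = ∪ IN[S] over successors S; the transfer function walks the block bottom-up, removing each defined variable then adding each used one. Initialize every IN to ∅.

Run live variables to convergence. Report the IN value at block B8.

Per-block solution:
  B0:   IN={b, d, e, f}   OUT={a, b, c, e, f}
  B1:   IN={a, b, c, e, f}   OUT={a, b, c, d, e, f}
  B2:   IN={a, b, c, d, e, f}   OUT={a, b, c, d, e, f}
  B3:   IN={a, e, f}   OUT={b, d, e, f}
  B4:   IN={b, d, e, f}   OUT={a, b, c, d, e, f}
  B5:   IN={a, b, c}   OUT={a, b, c, e, f}
  B6:   IN={a, b, c, e, f}   OUT={b, c, d}
  B7:   IN={b, c, d}   OUT={b, c}
  B8:   IN={b, c}   OUT={}

B8 is the boundary node: OUT[B8] = {}
Applying B8's transfer function to that OUT value gives IN[B8] (row B8 above).

Answer: {b, c}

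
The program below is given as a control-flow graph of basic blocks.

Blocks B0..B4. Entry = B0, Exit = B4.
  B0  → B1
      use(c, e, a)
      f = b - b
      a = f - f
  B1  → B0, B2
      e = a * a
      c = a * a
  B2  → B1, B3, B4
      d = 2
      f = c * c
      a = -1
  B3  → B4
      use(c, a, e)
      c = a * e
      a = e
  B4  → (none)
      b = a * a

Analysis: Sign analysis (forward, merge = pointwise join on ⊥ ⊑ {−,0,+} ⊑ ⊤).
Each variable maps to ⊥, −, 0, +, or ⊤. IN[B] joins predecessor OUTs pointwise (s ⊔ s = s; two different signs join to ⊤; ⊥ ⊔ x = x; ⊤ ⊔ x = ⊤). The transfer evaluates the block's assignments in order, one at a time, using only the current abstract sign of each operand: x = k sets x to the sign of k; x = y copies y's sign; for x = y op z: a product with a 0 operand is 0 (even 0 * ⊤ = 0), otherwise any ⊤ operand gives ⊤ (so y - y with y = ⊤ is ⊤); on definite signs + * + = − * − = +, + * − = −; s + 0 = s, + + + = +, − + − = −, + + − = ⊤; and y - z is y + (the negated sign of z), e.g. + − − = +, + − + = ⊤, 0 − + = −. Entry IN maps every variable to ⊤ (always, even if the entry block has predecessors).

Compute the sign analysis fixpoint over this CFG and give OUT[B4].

Answer: {a: ⊤, b: ⊤, c: ⊤, d: +, e: ⊤, f: ⊤}

Derivation:
Converged values:
  B0:   IN=(all ⊤)   OUT=(all ⊤)
  B1:   IN=(all ⊤)   OUT=(all ⊤)
  B2:   IN=(all ⊤)   OUT={a:-, d:+; rest ⊤}
  B3:   IN={a:-, d:+; rest ⊤}   OUT={d:+; rest ⊤}
  B4:   IN={d:+; rest ⊤}   OUT={d:+; rest ⊤}

Merge at B4: IN[B4] = OUT[B2] ⊔ OUT[B3] = {a: ⊤, b: ⊤, c: ⊤, d: +, e: ⊤, f: ⊤}
Applying B4's transfer function to that IN value gives OUT[B4] (row B4 above).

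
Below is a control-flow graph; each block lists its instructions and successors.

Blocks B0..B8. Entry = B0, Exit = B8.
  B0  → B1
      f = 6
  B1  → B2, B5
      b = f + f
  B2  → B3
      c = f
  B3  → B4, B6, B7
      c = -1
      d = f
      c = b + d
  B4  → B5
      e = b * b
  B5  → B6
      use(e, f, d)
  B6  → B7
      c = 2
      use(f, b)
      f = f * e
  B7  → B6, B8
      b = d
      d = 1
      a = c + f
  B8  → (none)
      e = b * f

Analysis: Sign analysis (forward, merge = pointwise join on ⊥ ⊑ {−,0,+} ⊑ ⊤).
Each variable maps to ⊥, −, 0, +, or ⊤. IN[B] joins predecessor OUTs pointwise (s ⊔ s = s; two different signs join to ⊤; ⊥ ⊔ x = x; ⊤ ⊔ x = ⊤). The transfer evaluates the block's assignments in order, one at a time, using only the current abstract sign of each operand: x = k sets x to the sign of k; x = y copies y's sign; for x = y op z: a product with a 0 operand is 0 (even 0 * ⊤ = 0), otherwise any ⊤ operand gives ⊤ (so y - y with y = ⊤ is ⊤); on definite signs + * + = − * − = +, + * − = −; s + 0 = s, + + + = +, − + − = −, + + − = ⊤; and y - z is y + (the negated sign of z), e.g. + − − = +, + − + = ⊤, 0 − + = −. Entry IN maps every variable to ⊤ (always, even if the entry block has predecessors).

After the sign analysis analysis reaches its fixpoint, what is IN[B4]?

Per-block solution:
  B0: | IN=(all ⊤) | OUT={f:+; rest ⊤}
  B1: | IN={f:+; rest ⊤} | OUT={b:+, f:+; rest ⊤}
  B2: | IN={b:+, f:+; rest ⊤} | OUT={b:+, c:+, f:+; rest ⊤}
  B3: | IN={b:+, c:+, f:+; rest ⊤} | OUT={b:+, c:+, d:+, f:+; rest ⊤}
  B4: | IN={b:+, c:+, d:+, f:+; rest ⊤} | OUT={b:+, c:+, d:+, e:+, f:+; rest ⊤}
  B5: | IN={b:+, f:+; rest ⊤} | OUT={b:+, f:+; rest ⊤}
  B6: | IN=(all ⊤) | OUT={c:+; rest ⊤}
  B7: | IN={c:+; rest ⊤} | OUT={c:+, d:+; rest ⊤}
  B8: | IN={c:+, d:+; rest ⊤} | OUT={c:+, d:+; rest ⊤}

Merge at B4: IN[B4] = OUT[B3] = {a: ⊤, b: +, c: +, d: +, e: ⊤, f: +}

Answer: {a: ⊤, b: +, c: +, d: +, e: ⊤, f: +}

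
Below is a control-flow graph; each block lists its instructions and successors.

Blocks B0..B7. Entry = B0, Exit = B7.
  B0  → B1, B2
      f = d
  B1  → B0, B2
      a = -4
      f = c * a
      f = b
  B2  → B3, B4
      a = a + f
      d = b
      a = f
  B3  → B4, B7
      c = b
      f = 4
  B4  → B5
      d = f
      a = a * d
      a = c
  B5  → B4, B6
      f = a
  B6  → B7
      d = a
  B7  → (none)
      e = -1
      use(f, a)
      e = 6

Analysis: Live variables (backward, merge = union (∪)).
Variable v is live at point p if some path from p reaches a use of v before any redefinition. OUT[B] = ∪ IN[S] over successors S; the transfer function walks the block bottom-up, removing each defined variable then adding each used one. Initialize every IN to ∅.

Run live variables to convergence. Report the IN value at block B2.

Answer: {a, b, c, f}

Derivation:
Converged values:
  B0:   IN={a, b, c, d}   OUT={a, b, c, d, f}
  B1:   IN={b, c, d}   OUT={a, b, c, d, f}
  B2:   IN={a, b, c, f}   OUT={a, b, c, f}
  B3:   IN={a, b}   OUT={a, c, f}
  B4:   IN={a, c, f}   OUT={a, c}
  B5:   IN={a, c}   OUT={a, c, f}
  B6:   IN={a, f}   OUT={a, f}
  B7:   IN={a, f}   OUT={}

Merge at B2: OUT[B2] = IN[B3] ⊔ IN[B4] = {a, b, c, f}
Applying B2's transfer function to that OUT value gives IN[B2] (row B2 above).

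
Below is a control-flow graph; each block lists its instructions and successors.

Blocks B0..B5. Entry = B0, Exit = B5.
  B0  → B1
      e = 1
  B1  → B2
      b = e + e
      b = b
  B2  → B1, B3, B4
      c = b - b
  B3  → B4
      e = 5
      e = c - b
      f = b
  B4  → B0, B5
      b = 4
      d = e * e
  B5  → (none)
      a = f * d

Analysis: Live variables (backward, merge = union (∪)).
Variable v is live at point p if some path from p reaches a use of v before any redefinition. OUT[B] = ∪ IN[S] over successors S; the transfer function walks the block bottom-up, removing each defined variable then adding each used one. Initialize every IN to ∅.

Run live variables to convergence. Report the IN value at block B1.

Fixpoint table:
  B0:  IN={f}  OUT={e, f}
  B1:  IN={e, f}  OUT={b, e, f}
  B2:  IN={b, e, f}  OUT={b, c, e, f}
  B3:  IN={b, c}  OUT={e, f}
  B4:  IN={e, f}  OUT={d, f}
  B5:  IN={d, f}  OUT={}

Merge at B1: OUT[B1] = IN[B2] = {b, e, f}
Applying B1's transfer function to that OUT value gives IN[B1] (row B1 above).

Answer: {e, f}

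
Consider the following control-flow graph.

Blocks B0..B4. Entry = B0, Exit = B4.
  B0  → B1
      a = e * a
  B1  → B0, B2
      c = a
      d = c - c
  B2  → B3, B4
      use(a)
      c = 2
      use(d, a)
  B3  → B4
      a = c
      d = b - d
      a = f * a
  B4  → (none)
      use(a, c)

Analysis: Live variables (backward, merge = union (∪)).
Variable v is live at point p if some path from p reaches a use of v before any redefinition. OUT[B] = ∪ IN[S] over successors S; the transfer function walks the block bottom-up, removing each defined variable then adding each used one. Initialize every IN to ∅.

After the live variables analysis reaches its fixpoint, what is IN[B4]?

Answer: {a, c}

Working:
Fixpoint table:
  B0:  IN={a, b, e, f}  OUT={a, b, e, f}
  B1:  IN={a, b, e, f}  OUT={a, b, d, e, f}
  B2:  IN={a, b, d, f}  OUT={a, b, c, d, f}
  B3:  IN={b, c, d, f}  OUT={a, c}
  B4:  IN={a, c}  OUT={}

B4 is the boundary node: OUT[B4] = {}
Applying B4's transfer function to that OUT value gives IN[B4] (row B4 above).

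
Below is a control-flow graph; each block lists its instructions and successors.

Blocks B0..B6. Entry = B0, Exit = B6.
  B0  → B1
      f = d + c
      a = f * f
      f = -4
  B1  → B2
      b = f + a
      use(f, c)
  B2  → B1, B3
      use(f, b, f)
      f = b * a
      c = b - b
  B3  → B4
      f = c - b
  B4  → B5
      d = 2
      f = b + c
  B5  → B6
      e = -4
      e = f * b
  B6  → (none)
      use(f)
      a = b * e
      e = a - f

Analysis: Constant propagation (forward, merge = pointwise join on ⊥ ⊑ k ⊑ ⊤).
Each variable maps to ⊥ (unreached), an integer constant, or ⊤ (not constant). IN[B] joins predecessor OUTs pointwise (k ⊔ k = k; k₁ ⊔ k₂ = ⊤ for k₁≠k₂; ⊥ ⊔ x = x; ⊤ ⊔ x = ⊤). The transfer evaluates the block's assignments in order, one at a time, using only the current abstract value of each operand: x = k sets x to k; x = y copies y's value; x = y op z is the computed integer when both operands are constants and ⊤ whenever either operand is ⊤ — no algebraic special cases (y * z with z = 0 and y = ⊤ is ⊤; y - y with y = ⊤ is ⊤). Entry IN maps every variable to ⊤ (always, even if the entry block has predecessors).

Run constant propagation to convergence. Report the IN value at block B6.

Answer: {a: ⊤, b: ⊤, c: ⊤, d: 2, e: ⊤, f: ⊤}

Working:
Fixpoint table:
  B0:   IN=(all ⊤)   OUT={f:-4; rest ⊤}
  B1:   IN=(all ⊤)   OUT=(all ⊤)
  B2:   IN=(all ⊤)   OUT=(all ⊤)
  B3:   IN=(all ⊤)   OUT=(all ⊤)
  B4:   IN=(all ⊤)   OUT={d:2; rest ⊤}
  B5:   IN={d:2; rest ⊤}   OUT={d:2; rest ⊤}
  B6:   IN={d:2; rest ⊤}   OUT={d:2; rest ⊤}

Merge at B6: IN[B6] = OUT[B5] = {a: ⊤, b: ⊤, c: ⊤, d: 2, e: ⊤, f: ⊤}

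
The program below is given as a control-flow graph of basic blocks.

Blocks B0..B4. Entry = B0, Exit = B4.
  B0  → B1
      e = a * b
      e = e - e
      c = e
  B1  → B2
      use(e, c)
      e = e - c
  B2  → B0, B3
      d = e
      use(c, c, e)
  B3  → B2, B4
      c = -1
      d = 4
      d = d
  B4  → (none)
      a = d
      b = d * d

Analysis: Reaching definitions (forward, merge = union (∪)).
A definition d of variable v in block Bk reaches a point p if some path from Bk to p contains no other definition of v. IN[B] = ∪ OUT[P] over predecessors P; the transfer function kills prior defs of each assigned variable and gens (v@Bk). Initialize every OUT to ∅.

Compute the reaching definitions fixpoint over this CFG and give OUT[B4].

Answer: {a@B4, b@B4, c@B3, d@B3, e@B1}

Derivation:
Per-block solution:
  B0: | IN={c@B0, c@B3, d@B2, e@B1} | OUT={c@B0, d@B2, e@B0}
  B1: | IN={c@B0, d@B2, e@B0} | OUT={c@B0, d@B2, e@B1}
  B2: | IN={c@B0, c@B3, d@B2, d@B3, e@B1} | OUT={c@B0, c@B3, d@B2, e@B1}
  B3: | IN={c@B0, c@B3, d@B2, e@B1} | OUT={c@B3, d@B3, e@B1}
  B4: | IN={c@B3, d@B3, e@B1} | OUT={a@B4, b@B4, c@B3, d@B3, e@B1}

Merge at B4: IN[B4] = OUT[B3] = {c@B3, d@B3, e@B1}
Applying B4's transfer function to that IN value gives OUT[B4] (row B4 above).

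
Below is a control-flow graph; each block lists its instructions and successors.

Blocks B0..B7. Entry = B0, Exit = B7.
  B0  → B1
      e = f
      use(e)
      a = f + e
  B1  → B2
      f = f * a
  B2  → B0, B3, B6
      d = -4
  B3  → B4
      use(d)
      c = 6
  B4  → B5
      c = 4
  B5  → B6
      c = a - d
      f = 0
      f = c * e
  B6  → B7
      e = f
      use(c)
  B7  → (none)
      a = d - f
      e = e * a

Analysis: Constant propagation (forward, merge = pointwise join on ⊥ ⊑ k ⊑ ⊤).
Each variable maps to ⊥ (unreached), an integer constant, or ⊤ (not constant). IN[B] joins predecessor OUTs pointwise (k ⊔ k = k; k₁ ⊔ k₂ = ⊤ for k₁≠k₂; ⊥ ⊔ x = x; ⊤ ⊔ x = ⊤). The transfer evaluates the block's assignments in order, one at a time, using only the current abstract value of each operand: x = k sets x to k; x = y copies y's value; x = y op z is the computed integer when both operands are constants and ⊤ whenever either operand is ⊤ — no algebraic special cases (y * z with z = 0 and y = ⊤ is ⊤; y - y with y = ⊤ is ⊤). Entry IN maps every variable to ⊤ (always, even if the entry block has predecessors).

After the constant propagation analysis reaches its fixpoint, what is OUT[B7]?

Converged values:
  B0: | IN=(all ⊤) | OUT=(all ⊤)
  B1: | IN=(all ⊤) | OUT=(all ⊤)
  B2: | IN=(all ⊤) | OUT={d:-4; rest ⊤}
  B3: | IN={d:-4; rest ⊤} | OUT={c:6, d:-4; rest ⊤}
  B4: | IN={c:6, d:-4; rest ⊤} | OUT={c:4, d:-4; rest ⊤}
  B5: | IN={c:4, d:-4; rest ⊤} | OUT={d:-4; rest ⊤}
  B6: | IN={d:-4; rest ⊤} | OUT={d:-4; rest ⊤}
  B7: | IN={d:-4; rest ⊤} | OUT={d:-4; rest ⊤}

Merge at B7: IN[B7] = OUT[B6] = {a: ⊤, b: ⊤, c: ⊤, d: -4, e: ⊤, f: ⊤}
Applying B7's transfer function to that IN value gives OUT[B7] (row B7 above).

Answer: {a: ⊤, b: ⊤, c: ⊤, d: -4, e: ⊤, f: ⊤}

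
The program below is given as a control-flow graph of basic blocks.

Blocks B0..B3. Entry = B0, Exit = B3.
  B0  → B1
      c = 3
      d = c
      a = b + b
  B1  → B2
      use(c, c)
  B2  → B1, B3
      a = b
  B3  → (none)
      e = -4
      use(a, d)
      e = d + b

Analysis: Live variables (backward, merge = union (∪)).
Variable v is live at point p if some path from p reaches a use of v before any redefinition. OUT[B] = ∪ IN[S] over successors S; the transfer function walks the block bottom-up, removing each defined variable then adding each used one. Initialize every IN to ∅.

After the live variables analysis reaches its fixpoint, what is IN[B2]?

Per-block solution:
  B0:   IN={b}   OUT={b, c, d}
  B1:   IN={b, c, d}   OUT={b, c, d}
  B2:   IN={b, c, d}   OUT={a, b, c, d}
  B3:   IN={a, b, d}   OUT={}

Merge at B2: OUT[B2] = IN[B1] ⊔ IN[B3] = {a, b, c, d}
Applying B2's transfer function to that OUT value gives IN[B2] (row B2 above).

Answer: {b, c, d}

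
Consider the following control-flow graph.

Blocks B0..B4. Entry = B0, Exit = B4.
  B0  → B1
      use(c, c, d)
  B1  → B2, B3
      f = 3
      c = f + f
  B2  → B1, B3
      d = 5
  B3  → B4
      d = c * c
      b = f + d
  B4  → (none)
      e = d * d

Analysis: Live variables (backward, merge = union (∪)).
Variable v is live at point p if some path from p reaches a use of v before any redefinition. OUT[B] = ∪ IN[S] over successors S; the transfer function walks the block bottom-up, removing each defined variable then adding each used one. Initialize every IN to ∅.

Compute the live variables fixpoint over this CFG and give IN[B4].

Answer: {d}

Derivation:
Per-block solution:
  B0:  IN={c, d}  OUT={}
  B1:  IN={}  OUT={c, f}
  B2:  IN={c, f}  OUT={c, f}
  B3:  IN={c, f}  OUT={d}
  B4:  IN={d}  OUT={}

B4 is the boundary node: OUT[B4] = {}
Applying B4's transfer function to that OUT value gives IN[B4] (row B4 above).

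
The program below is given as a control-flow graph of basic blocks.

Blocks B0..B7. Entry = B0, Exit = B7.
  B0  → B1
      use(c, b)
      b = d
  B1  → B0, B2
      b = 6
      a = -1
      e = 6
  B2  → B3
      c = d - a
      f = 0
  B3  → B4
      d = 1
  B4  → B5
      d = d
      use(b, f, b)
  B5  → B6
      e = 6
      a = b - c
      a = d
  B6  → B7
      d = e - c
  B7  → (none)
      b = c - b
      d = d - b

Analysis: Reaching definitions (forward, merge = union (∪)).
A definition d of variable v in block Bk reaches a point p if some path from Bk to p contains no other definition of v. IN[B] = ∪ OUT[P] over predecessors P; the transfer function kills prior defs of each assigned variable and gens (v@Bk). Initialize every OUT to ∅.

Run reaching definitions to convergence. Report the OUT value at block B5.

Fixpoint table:
  B0:   IN={a@B1, b@B1, e@B1}   OUT={a@B1, b@B0, e@B1}
  B1:   IN={a@B1, b@B0, e@B1}   OUT={a@B1, b@B1, e@B1}
  B2:   IN={a@B1, b@B1, e@B1}   OUT={a@B1, b@B1, c@B2, e@B1, f@B2}
  B3:   IN={a@B1, b@B1, c@B2, e@B1, f@B2}   OUT={a@B1, b@B1, c@B2, d@B3, e@B1, f@B2}
  B4:   IN={a@B1, b@B1, c@B2, d@B3, e@B1, f@B2}   OUT={a@B1, b@B1, c@B2, d@B4, e@B1, f@B2}
  B5:   IN={a@B1, b@B1, c@B2, d@B4, e@B1, f@B2}   OUT={a@B5, b@B1, c@B2, d@B4, e@B5, f@B2}
  B6:   IN={a@B5, b@B1, c@B2, d@B4, e@B5, f@B2}   OUT={a@B5, b@B1, c@B2, d@B6, e@B5, f@B2}
  B7:   IN={a@B5, b@B1, c@B2, d@B6, e@B5, f@B2}   OUT={a@B5, b@B7, c@B2, d@B7, e@B5, f@B2}

Merge at B5: IN[B5] = OUT[B4] = {a@B1, b@B1, c@B2, d@B4, e@B1, f@B2}
Applying B5's transfer function to that IN value gives OUT[B5] (row B5 above).

Answer: {a@B5, b@B1, c@B2, d@B4, e@B5, f@B2}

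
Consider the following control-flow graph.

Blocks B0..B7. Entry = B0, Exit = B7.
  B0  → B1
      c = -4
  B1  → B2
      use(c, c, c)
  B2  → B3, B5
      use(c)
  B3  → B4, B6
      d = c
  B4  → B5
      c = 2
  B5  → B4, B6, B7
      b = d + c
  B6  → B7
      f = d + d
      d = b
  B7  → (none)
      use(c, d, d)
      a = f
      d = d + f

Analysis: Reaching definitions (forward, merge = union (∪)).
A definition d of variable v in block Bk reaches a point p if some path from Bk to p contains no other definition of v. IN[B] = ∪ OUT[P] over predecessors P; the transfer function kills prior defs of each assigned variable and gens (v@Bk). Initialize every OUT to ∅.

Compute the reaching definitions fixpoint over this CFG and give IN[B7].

Converged values:
  B0:  IN={}  OUT={c@B0}
  B1:  IN={c@B0}  OUT={c@B0}
  B2:  IN={c@B0}  OUT={c@B0}
  B3:  IN={c@B0}  OUT={c@B0, d@B3}
  B4:  IN={b@B5, c@B0, c@B4, d@B3}  OUT={b@B5, c@B4, d@B3}
  B5:  IN={b@B5, c@B0, c@B4, d@B3}  OUT={b@B5, c@B0, c@B4, d@B3}
  B6:  IN={b@B5, c@B0, c@B4, d@B3}  OUT={b@B5, c@B0, c@B4, d@B6, f@B6}
  B7:  IN={b@B5, c@B0, c@B4, d@B3, d@B6, f@B6}  OUT={a@B7, b@B5, c@B0, c@B4, d@B7, f@B6}

Merge at B7: IN[B7] = OUT[B5] ⊔ OUT[B6] = {b@B5, c@B0, c@B4, d@B3, d@B6, f@B6}

Answer: {b@B5, c@B0, c@B4, d@B3, d@B6, f@B6}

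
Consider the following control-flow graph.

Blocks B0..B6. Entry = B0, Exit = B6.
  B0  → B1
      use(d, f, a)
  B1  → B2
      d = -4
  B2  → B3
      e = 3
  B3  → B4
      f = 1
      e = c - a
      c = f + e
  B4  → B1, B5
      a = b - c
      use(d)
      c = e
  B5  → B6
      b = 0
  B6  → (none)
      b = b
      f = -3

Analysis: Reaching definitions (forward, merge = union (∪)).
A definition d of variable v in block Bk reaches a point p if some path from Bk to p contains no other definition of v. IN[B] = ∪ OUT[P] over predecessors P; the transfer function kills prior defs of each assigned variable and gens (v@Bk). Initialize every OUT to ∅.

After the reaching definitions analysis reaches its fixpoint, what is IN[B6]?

Fixpoint table:
  B0:   IN={}   OUT={}
  B1:   IN={a@B4, c@B4, d@B1, e@B3, f@B3}   OUT={a@B4, c@B4, d@B1, e@B3, f@B3}
  B2:   IN={a@B4, c@B4, d@B1, e@B3, f@B3}   OUT={a@B4, c@B4, d@B1, e@B2, f@B3}
  B3:   IN={a@B4, c@B4, d@B1, e@B2, f@B3}   OUT={a@B4, c@B3, d@B1, e@B3, f@B3}
  B4:   IN={a@B4, c@B3, d@B1, e@B3, f@B3}   OUT={a@B4, c@B4, d@B1, e@B3, f@B3}
  B5:   IN={a@B4, c@B4, d@B1, e@B3, f@B3}   OUT={a@B4, b@B5, c@B4, d@B1, e@B3, f@B3}
  B6:   IN={a@B4, b@B5, c@B4, d@B1, e@B3, f@B3}   OUT={a@B4, b@B6, c@B4, d@B1, e@B3, f@B6}

Merge at B6: IN[B6] = OUT[B5] = {a@B4, b@B5, c@B4, d@B1, e@B3, f@B3}

Answer: {a@B4, b@B5, c@B4, d@B1, e@B3, f@B3}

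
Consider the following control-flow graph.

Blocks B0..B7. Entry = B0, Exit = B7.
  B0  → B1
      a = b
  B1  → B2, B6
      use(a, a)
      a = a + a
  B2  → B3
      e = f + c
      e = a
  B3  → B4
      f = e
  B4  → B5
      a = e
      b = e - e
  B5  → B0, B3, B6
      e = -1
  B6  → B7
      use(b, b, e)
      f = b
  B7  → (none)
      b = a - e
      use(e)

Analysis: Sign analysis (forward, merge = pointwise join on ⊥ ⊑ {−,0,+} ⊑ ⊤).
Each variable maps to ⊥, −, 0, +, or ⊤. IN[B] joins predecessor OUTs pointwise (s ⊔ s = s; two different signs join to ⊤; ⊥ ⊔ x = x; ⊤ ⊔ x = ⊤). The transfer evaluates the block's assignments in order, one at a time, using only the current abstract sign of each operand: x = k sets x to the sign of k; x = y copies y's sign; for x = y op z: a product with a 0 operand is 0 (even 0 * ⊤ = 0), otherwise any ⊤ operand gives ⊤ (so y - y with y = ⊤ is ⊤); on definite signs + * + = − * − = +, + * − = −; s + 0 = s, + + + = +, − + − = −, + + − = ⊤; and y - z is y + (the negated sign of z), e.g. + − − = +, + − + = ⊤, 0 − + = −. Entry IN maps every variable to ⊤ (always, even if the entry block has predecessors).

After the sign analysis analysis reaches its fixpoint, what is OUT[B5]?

Converged values:
  B0: | IN=(all ⊤) | OUT=(all ⊤)
  B1: | IN=(all ⊤) | OUT=(all ⊤)
  B2: | IN=(all ⊤) | OUT=(all ⊤)
  B3: | IN=(all ⊤) | OUT=(all ⊤)
  B4: | IN=(all ⊤) | OUT=(all ⊤)
  B5: | IN=(all ⊤) | OUT={e:-; rest ⊤}
  B6: | IN=(all ⊤) | OUT=(all ⊤)
  B7: | IN=(all ⊤) | OUT=(all ⊤)

Merge at B5: IN[B5] = OUT[B4] = {a: ⊤, b: ⊤, c: ⊤, d: ⊤, e: ⊤, f: ⊤}
Applying B5's transfer function to that IN value gives OUT[B5] (row B5 above).

Answer: {a: ⊤, b: ⊤, c: ⊤, d: ⊤, e: -, f: ⊤}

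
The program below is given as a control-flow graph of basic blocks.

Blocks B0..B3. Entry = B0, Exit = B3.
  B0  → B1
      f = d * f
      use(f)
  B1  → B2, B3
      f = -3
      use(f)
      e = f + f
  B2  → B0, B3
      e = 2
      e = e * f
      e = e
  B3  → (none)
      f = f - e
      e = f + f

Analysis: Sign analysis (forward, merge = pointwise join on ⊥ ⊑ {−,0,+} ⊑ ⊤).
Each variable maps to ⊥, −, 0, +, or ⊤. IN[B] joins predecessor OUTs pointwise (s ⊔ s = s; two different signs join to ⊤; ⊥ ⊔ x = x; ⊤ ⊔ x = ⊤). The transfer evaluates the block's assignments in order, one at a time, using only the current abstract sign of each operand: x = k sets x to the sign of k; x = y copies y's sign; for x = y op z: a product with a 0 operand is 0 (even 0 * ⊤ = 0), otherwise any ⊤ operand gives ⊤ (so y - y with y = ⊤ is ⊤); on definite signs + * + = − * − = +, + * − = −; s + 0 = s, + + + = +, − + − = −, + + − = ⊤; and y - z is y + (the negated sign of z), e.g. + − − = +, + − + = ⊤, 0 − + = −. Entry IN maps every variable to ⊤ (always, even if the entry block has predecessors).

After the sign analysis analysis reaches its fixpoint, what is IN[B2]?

Answer: {a: ⊤, b: ⊤, c: ⊤, d: ⊤, e: -, f: -}

Derivation:
Fixpoint table:
  B0:   IN=(all ⊤)   OUT=(all ⊤)
  B1:   IN=(all ⊤)   OUT={e:-, f:-; rest ⊤}
  B2:   IN={e:-, f:-; rest ⊤}   OUT={e:-, f:-; rest ⊤}
  B3:   IN={e:-, f:-; rest ⊤}   OUT=(all ⊤)

Merge at B2: IN[B2] = OUT[B1] = {a: ⊤, b: ⊤, c: ⊤, d: ⊤, e: -, f: -}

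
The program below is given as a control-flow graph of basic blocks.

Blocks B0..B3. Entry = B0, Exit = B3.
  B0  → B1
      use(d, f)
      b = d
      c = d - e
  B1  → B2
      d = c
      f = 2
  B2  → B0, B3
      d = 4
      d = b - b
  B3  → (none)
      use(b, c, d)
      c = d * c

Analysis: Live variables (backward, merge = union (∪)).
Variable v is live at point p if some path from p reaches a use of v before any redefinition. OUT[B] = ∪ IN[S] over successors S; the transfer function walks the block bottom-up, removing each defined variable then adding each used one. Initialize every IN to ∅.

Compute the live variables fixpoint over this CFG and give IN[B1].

Answer: {b, c, e}

Derivation:
Fixpoint table:
  B0: | IN={d, e, f} | OUT={b, c, e}
  B1: | IN={b, c, e} | OUT={b, c, e, f}
  B2: | IN={b, c, e, f} | OUT={b, c, d, e, f}
  B3: | IN={b, c, d} | OUT={}

Merge at B1: OUT[B1] = IN[B2] = {b, c, e, f}
Applying B1's transfer function to that OUT value gives IN[B1] (row B1 above).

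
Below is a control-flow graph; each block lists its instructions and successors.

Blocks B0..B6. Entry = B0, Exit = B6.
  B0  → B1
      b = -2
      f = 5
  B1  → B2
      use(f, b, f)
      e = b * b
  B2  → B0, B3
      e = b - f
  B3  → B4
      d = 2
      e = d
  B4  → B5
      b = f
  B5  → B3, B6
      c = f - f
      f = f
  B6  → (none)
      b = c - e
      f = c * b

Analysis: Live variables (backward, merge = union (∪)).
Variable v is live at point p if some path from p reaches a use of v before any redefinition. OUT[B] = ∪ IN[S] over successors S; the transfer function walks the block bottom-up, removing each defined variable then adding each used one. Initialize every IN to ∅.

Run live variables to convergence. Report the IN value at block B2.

Fixpoint table:
  B0:   IN={}   OUT={b, f}
  B1:   IN={b, f}   OUT={b, f}
  B2:   IN={b, f}   OUT={f}
  B3:   IN={f}   OUT={e, f}
  B4:   IN={e, f}   OUT={e, f}
  B5:   IN={e, f}   OUT={c, e, f}
  B6:   IN={c, e}   OUT={}

Merge at B2: OUT[B2] = IN[B0] ⊔ IN[B3] = {f}
Applying B2's transfer function to that OUT value gives IN[B2] (row B2 above).

Answer: {b, f}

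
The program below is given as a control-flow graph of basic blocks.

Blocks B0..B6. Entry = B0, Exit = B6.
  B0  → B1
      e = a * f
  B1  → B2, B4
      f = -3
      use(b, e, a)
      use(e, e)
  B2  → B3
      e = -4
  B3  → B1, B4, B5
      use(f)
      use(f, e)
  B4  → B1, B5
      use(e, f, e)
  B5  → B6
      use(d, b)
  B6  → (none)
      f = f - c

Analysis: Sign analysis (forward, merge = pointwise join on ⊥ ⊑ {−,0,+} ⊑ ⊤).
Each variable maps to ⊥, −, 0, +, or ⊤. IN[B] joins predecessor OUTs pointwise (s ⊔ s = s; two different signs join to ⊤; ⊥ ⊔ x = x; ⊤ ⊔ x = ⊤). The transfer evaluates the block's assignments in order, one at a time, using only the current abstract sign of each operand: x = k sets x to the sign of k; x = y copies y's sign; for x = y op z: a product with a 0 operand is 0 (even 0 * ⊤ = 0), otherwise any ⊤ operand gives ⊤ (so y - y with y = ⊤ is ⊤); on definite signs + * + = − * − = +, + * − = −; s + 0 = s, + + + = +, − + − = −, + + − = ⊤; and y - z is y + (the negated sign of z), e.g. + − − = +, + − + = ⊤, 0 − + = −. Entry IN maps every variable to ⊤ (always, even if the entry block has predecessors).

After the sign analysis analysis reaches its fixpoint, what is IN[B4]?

Per-block solution:
  B0: | IN=(all ⊤) | OUT=(all ⊤)
  B1: | IN=(all ⊤) | OUT={f:-; rest ⊤}
  B2: | IN={f:-; rest ⊤} | OUT={e:-, f:-; rest ⊤}
  B3: | IN={e:-, f:-; rest ⊤} | OUT={e:-, f:-; rest ⊤}
  B4: | IN={f:-; rest ⊤} | OUT={f:-; rest ⊤}
  B5: | IN={f:-; rest ⊤} | OUT={f:-; rest ⊤}
  B6: | IN={f:-; rest ⊤} | OUT=(all ⊤)

Merge at B4: IN[B4] = OUT[B1] ⊔ OUT[B3] = {a: ⊤, b: ⊤, c: ⊤, d: ⊤, e: ⊤, f: -}

Answer: {a: ⊤, b: ⊤, c: ⊤, d: ⊤, e: ⊤, f: -}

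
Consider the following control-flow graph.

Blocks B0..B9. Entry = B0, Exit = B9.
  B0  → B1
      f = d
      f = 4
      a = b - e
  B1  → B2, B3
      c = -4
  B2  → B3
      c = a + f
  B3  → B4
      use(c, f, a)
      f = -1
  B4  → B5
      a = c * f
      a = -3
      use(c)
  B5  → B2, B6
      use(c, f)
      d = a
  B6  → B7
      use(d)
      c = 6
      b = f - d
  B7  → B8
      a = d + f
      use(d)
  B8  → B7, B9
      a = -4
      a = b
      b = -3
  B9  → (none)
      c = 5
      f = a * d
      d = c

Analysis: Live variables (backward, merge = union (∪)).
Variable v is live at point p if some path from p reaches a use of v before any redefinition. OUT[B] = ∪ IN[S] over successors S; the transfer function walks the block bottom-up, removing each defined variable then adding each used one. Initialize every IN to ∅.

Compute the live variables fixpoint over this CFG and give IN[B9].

Answer: {a, d}

Working:
Per-block solution:
  B0: | IN={b, d, e} | OUT={a, f}
  B1: | IN={a, f} | OUT={a, c, f}
  B2: | IN={a, f} | OUT={a, c, f}
  B3: | IN={a, c, f} | OUT={c, f}
  B4: | IN={c, f} | OUT={a, c, f}
  B5: | IN={a, c, f} | OUT={a, d, f}
  B6: | IN={d, f} | OUT={b, d, f}
  B7: | IN={b, d, f} | OUT={b, d, f}
  B8: | IN={b, d, f} | OUT={a, b, d, f}
  B9: | IN={a, d} | OUT={}

B9 is the boundary node: OUT[B9] = {}
Applying B9's transfer function to that OUT value gives IN[B9] (row B9 above).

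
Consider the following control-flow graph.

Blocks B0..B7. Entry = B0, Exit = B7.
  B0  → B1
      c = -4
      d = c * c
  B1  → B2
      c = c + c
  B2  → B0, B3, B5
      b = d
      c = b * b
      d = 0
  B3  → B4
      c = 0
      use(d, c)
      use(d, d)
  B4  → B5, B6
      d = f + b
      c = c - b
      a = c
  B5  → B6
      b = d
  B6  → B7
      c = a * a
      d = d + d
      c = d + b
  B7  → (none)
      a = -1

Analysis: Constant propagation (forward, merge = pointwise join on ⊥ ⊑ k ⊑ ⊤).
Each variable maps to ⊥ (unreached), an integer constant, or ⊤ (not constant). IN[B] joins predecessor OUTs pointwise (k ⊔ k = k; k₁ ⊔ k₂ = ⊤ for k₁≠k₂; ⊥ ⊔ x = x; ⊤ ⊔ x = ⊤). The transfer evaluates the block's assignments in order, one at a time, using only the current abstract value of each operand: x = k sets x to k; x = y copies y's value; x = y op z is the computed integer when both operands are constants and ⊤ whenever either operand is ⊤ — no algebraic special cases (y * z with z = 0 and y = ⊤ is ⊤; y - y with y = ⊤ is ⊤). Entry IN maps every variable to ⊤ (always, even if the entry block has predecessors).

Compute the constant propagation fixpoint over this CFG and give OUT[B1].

Answer: {a: ⊤, b: ⊤, c: -8, d: 16, e: ⊤, f: ⊤}

Working:
Converged values:
  B0:  IN=(all ⊤)  OUT={c:-4, d:16; rest ⊤}
  B1:  IN={c:-4, d:16; rest ⊤}  OUT={c:-8, d:16; rest ⊤}
  B2:  IN={c:-8, d:16; rest ⊤}  OUT={b:16, c:256, d:0; rest ⊤}
  B3:  IN={b:16, c:256, d:0; rest ⊤}  OUT={b:16, c:0, d:0; rest ⊤}
  B4:  IN={b:16, c:0, d:0; rest ⊤}  OUT={a:-16, b:16, c:-16; rest ⊤}
  B5:  IN={b:16; rest ⊤}  OUT=(all ⊤)
  B6:  IN=(all ⊤)  OUT=(all ⊤)
  B7:  IN=(all ⊤)  OUT={a:-1; rest ⊤}

Merge at B1: IN[B1] = OUT[B0] = {a: ⊤, b: ⊤, c: -4, d: 16, e: ⊤, f: ⊤}
Applying B1's transfer function to that IN value gives OUT[B1] (row B1 above).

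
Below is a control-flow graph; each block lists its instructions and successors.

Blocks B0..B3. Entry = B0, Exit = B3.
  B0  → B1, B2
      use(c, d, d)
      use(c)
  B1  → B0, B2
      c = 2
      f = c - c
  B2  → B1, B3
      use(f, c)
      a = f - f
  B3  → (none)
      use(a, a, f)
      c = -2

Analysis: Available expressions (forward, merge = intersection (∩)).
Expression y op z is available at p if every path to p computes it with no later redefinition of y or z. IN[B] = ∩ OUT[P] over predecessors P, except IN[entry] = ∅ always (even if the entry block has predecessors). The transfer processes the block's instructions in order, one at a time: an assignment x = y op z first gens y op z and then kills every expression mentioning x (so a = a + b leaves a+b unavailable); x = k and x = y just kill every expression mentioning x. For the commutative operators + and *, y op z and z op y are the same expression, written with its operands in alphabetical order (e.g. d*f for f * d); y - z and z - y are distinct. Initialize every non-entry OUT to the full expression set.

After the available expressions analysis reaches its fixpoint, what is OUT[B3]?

Answer: {f-f}

Derivation:
Per-block solution:
  B0:  IN={}  OUT={}
  B1:  IN={}  OUT={c-c}
  B2:  IN={}  OUT={f-f}
  B3:  IN={f-f}  OUT={f-f}

Merge at B3: IN[B3] = OUT[B2] = {f-f}
Applying B3's transfer function to that IN value gives OUT[B3] (row B3 above).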